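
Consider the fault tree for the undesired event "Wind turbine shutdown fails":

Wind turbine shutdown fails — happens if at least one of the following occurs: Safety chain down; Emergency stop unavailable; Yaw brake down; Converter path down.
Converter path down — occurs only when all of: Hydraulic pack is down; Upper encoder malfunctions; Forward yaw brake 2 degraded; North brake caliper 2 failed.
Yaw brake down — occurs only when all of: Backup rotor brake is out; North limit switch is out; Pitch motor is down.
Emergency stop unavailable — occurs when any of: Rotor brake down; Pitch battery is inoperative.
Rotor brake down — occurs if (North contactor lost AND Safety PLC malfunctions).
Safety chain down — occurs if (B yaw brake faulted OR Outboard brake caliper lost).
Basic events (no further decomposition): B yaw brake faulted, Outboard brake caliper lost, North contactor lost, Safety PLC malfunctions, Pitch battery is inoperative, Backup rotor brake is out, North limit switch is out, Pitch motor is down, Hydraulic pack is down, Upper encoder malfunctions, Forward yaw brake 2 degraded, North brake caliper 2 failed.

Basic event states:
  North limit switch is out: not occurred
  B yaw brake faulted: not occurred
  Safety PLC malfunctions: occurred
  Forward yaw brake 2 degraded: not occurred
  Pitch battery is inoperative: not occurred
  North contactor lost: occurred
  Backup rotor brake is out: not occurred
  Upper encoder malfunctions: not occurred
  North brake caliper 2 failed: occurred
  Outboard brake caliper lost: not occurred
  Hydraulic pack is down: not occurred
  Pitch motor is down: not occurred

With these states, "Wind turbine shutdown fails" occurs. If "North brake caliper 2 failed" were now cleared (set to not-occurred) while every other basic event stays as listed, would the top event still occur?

Yes

Counterfactual: set "North brake caliper 2 failed" to not occurred.
Safety chain down [OR]: B yaw brake faulted=not, Outboard brake caliper lost=not → no input occurs → does not occur.
Rotor brake down [AND]: North contactor lost=occurs, Safety PLC malfunctions=occurs → all inputs occur → occurs.
Emergency stop unavailable [OR]: Rotor brake down=occurs, Pitch battery is inoperative=not → at least one input occurs → occurs.
Yaw brake down [AND]: Backup rotor brake is out=not, North limit switch is out=not, Pitch motor is down=not → not all inputs occur → does not occur.
Converter path down [AND]: Hydraulic pack is down=not, Upper encoder malfunctions=not, Forward yaw brake 2 degraded=not, North brake caliper 2 failed=not → not all inputs occur → does not occur.
Wind turbine shutdown fails [OR]: Safety chain down=not, Emergency stop unavailable=occurs, Yaw brake down=not, Converter path down=not → at least one input occurs → occurs.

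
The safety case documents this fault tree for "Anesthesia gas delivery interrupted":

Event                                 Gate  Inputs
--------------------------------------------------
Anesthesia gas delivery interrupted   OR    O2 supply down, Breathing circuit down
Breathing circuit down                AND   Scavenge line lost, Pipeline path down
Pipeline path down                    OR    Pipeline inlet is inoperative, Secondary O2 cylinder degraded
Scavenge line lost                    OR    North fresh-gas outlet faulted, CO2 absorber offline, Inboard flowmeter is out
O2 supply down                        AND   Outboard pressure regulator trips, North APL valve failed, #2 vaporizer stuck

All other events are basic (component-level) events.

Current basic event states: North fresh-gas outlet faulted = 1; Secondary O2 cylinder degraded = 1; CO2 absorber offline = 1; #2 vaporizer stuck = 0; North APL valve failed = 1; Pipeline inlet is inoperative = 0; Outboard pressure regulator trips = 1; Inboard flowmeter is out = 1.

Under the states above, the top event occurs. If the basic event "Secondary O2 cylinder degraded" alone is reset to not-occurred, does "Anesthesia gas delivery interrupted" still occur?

Counterfactual: set "Secondary O2 cylinder degraded" to not occurred.
O2 supply down [AND]: Outboard pressure regulator trips=occurs, North APL valve failed=occurs, #2 vaporizer stuck=not → not all inputs occur → does not occur.
Scavenge line lost [OR]: North fresh-gas outlet faulted=occurs, CO2 absorber offline=occurs, Inboard flowmeter is out=occurs → at least one input occurs → occurs.
Pipeline path down [OR]: Pipeline inlet is inoperative=not, Secondary O2 cylinder degraded=not → no input occurs → does not occur.
Breathing circuit down [AND]: Scavenge line lost=occurs, Pipeline path down=not → not all inputs occur → does not occur.
Anesthesia gas delivery interrupted [OR]: O2 supply down=not, Breathing circuit down=not → no input occurs → does not occur.

No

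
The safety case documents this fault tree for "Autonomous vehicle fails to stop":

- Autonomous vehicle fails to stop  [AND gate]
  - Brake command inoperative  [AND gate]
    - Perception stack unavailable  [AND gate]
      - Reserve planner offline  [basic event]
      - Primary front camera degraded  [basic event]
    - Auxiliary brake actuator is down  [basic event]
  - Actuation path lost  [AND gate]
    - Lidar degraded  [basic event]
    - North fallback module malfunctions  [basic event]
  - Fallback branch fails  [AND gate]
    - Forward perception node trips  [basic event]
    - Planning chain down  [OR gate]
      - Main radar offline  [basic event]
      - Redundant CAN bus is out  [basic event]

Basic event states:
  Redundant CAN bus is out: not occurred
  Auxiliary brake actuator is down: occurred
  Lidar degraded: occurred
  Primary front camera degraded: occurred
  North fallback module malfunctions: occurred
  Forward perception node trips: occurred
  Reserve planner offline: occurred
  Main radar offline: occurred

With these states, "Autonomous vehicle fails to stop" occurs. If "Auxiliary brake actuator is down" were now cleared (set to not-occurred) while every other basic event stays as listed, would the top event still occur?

No

Counterfactual: set "Auxiliary brake actuator is down" to not occurred.
Perception stack unavailable [AND]: Reserve planner offline=occurs, Primary front camera degraded=occurs → all inputs occur → occurs.
Brake command inoperative [AND]: Perception stack unavailable=occurs, Auxiliary brake actuator is down=not → not all inputs occur → does not occur.
Actuation path lost [AND]: Lidar degraded=occurs, North fallback module malfunctions=occurs → all inputs occur → occurs.
Planning chain down [OR]: Main radar offline=occurs, Redundant CAN bus is out=not → at least one input occurs → occurs.
Fallback branch fails [AND]: Forward perception node trips=occurs, Planning chain down=occurs → all inputs occur → occurs.
Autonomous vehicle fails to stop [AND]: Brake command inoperative=not, Actuation path lost=occurs, Fallback branch fails=occurs → not all inputs occur → does not occur.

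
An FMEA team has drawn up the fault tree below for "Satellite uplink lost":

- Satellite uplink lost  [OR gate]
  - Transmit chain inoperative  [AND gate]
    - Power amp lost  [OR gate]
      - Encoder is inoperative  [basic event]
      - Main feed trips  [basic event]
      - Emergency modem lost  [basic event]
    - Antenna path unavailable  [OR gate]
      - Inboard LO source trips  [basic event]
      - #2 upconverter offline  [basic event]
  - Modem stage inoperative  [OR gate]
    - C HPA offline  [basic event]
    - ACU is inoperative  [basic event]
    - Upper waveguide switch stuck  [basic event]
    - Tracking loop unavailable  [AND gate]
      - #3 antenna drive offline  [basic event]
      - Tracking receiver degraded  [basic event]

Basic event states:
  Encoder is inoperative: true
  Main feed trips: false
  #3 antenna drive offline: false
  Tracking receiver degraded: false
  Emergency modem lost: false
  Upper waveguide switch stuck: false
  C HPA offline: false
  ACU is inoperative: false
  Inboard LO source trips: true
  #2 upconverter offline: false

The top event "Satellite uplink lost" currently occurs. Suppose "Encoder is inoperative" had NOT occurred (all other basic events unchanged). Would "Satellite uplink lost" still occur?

Counterfactual: set "Encoder is inoperative" to not occurred.
Power amp lost [OR]: Encoder is inoperative=not, Main feed trips=not, Emergency modem lost=not → no input occurs → does not occur.
Antenna path unavailable [OR]: Inboard LO source trips=occurs, #2 upconverter offline=not → at least one input occurs → occurs.
Transmit chain inoperative [AND]: Power amp lost=not, Antenna path unavailable=occurs → not all inputs occur → does not occur.
Tracking loop unavailable [AND]: #3 antenna drive offline=not, Tracking receiver degraded=not → not all inputs occur → does not occur.
Modem stage inoperative [OR]: C HPA offline=not, ACU is inoperative=not, Upper waveguide switch stuck=not, Tracking loop unavailable=not → no input occurs → does not occur.
Satellite uplink lost [OR]: Transmit chain inoperative=not, Modem stage inoperative=not → no input occurs → does not occur.

No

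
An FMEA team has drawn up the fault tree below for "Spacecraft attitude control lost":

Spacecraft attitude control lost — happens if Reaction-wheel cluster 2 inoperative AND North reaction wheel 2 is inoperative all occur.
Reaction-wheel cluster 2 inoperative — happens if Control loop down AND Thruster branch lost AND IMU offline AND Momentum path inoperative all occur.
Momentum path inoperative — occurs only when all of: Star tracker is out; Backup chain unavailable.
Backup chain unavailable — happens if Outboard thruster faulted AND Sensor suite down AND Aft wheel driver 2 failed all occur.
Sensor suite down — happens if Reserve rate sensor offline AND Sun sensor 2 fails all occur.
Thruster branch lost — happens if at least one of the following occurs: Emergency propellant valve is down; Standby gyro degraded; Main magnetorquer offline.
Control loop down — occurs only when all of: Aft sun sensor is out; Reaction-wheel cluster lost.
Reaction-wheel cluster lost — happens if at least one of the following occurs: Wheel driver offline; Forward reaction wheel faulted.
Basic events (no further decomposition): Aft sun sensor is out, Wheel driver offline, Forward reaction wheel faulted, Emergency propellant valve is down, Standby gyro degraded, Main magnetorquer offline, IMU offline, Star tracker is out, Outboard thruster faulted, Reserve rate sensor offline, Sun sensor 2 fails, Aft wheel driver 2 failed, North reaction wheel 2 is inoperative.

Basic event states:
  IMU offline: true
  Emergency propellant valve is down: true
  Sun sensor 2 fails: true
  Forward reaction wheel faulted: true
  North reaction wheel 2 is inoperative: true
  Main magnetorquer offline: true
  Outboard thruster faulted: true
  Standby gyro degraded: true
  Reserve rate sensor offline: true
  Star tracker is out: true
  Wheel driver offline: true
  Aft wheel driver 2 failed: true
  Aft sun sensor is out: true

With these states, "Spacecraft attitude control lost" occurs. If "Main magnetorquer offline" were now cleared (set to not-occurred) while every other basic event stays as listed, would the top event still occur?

Counterfactual: set "Main magnetorquer offline" to not occurred.
Reaction-wheel cluster lost [OR]: Wheel driver offline=occurs, Forward reaction wheel faulted=occurs → at least one input occurs → occurs.
Control loop down [AND]: Aft sun sensor is out=occurs, Reaction-wheel cluster lost=occurs → all inputs occur → occurs.
Thruster branch lost [OR]: Emergency propellant valve is down=occurs, Standby gyro degraded=occurs, Main magnetorquer offline=not → at least one input occurs → occurs.
Sensor suite down [AND]: Reserve rate sensor offline=occurs, Sun sensor 2 fails=occurs → all inputs occur → occurs.
Backup chain unavailable [AND]: Outboard thruster faulted=occurs, Sensor suite down=occurs, Aft wheel driver 2 failed=occurs → all inputs occur → occurs.
Momentum path inoperative [AND]: Star tracker is out=occurs, Backup chain unavailable=occurs → all inputs occur → occurs.
Reaction-wheel cluster 2 inoperative [AND]: Control loop down=occurs, Thruster branch lost=occurs, IMU offline=occurs, Momentum path inoperative=occurs → all inputs occur → occurs.
Spacecraft attitude control lost [AND]: Reaction-wheel cluster 2 inoperative=occurs, North reaction wheel 2 is inoperative=occurs → all inputs occur → occurs.

Yes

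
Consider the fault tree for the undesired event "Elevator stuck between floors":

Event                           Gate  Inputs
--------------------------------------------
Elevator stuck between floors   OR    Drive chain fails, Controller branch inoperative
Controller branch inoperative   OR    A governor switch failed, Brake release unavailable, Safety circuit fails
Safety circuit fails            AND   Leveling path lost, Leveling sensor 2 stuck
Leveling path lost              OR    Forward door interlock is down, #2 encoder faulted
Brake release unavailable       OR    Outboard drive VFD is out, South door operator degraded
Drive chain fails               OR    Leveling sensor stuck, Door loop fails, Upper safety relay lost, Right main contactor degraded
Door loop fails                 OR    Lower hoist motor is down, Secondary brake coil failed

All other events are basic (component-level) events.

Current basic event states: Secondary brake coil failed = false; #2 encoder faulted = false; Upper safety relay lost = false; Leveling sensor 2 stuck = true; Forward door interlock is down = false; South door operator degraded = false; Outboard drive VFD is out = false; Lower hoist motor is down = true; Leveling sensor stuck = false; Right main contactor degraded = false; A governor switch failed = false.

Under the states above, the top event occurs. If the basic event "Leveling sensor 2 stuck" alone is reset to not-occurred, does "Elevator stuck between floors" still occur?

Yes

Counterfactual: set "Leveling sensor 2 stuck" to not occurred.
Door loop fails [OR]: Lower hoist motor is down=occurs, Secondary brake coil failed=not → at least one input occurs → occurs.
Drive chain fails [OR]: Leveling sensor stuck=not, Door loop fails=occurs, Upper safety relay lost=not, Right main contactor degraded=not → at least one input occurs → occurs.
Brake release unavailable [OR]: Outboard drive VFD is out=not, South door operator degraded=not → no input occurs → does not occur.
Leveling path lost [OR]: Forward door interlock is down=not, #2 encoder faulted=not → no input occurs → does not occur.
Safety circuit fails [AND]: Leveling path lost=not, Leveling sensor 2 stuck=not → not all inputs occur → does not occur.
Controller branch inoperative [OR]: A governor switch failed=not, Brake release unavailable=not, Safety circuit fails=not → no input occurs → does not occur.
Elevator stuck between floors [OR]: Drive chain fails=occurs, Controller branch inoperative=not → at least one input occurs → occurs.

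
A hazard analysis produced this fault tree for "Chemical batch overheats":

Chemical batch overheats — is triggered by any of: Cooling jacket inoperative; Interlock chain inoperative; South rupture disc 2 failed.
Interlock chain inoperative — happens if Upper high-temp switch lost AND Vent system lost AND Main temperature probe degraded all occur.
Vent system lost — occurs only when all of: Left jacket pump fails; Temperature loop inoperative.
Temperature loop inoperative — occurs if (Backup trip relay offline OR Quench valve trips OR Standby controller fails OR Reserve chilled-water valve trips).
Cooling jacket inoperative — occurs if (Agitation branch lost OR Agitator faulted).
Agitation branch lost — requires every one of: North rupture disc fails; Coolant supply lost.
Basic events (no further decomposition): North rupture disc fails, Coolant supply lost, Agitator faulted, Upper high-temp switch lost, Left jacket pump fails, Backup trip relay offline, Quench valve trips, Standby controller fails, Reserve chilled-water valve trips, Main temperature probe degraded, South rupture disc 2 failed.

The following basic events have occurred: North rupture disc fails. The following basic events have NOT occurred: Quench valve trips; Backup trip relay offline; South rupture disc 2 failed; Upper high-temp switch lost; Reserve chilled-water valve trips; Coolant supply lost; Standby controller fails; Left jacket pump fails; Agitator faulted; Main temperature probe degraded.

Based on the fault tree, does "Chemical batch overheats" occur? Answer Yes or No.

No

Agitation branch lost [AND]: North rupture disc fails=occurs, Coolant supply lost=not → not all inputs occur → does not occur.
Cooling jacket inoperative [OR]: Agitation branch lost=not, Agitator faulted=not → no input occurs → does not occur.
Temperature loop inoperative [OR]: Backup trip relay offline=not, Quench valve trips=not, Standby controller fails=not, Reserve chilled-water valve trips=not → no input occurs → does not occur.
Vent system lost [AND]: Left jacket pump fails=not, Temperature loop inoperative=not → not all inputs occur → does not occur.
Interlock chain inoperative [AND]: Upper high-temp switch lost=not, Vent system lost=not, Main temperature probe degraded=not → not all inputs occur → does not occur.
Chemical batch overheats [OR]: Cooling jacket inoperative=not, Interlock chain inoperative=not, South rupture disc 2 failed=not → no input occurs → does not occur.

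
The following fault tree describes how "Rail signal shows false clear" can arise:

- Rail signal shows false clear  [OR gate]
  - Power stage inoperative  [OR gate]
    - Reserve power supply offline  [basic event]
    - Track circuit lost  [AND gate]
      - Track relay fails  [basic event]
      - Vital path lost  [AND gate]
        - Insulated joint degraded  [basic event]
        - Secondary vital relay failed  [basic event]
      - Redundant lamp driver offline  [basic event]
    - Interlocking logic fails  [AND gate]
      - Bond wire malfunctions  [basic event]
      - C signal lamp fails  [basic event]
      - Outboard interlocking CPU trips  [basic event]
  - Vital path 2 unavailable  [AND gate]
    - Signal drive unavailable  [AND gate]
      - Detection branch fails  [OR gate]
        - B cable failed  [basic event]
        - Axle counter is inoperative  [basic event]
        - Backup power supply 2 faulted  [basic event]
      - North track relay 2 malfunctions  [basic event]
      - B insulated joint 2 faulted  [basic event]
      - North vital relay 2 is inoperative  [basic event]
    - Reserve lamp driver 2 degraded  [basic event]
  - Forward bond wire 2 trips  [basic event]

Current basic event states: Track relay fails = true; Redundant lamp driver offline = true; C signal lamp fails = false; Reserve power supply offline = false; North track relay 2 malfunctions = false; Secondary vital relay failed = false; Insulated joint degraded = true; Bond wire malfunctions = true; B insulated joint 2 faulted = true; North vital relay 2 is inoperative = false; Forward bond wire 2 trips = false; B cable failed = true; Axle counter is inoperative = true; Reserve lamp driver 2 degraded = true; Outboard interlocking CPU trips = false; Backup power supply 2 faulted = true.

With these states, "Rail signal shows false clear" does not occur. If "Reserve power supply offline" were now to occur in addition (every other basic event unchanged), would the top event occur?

Counterfactual: set "Reserve power supply offline" to occurred.
Vital path lost [AND]: Insulated joint degraded=occurs, Secondary vital relay failed=not → not all inputs occur → does not occur.
Track circuit lost [AND]: Track relay fails=occurs, Vital path lost=not, Redundant lamp driver offline=occurs → not all inputs occur → does not occur.
Interlocking logic fails [AND]: Bond wire malfunctions=occurs, C signal lamp fails=not, Outboard interlocking CPU trips=not → not all inputs occur → does not occur.
Power stage inoperative [OR]: Reserve power supply offline=occurs, Track circuit lost=not, Interlocking logic fails=not → at least one input occurs → occurs.
Detection branch fails [OR]: B cable failed=occurs, Axle counter is inoperative=occurs, Backup power supply 2 faulted=occurs → at least one input occurs → occurs.
Signal drive unavailable [AND]: Detection branch fails=occurs, North track relay 2 malfunctions=not, B insulated joint 2 faulted=occurs, North vital relay 2 is inoperative=not → not all inputs occur → does not occur.
Vital path 2 unavailable [AND]: Signal drive unavailable=not, Reserve lamp driver 2 degraded=occurs → not all inputs occur → does not occur.
Rail signal shows false clear [OR]: Power stage inoperative=occurs, Vital path 2 unavailable=not, Forward bond wire 2 trips=not → at least one input occurs → occurs.

Yes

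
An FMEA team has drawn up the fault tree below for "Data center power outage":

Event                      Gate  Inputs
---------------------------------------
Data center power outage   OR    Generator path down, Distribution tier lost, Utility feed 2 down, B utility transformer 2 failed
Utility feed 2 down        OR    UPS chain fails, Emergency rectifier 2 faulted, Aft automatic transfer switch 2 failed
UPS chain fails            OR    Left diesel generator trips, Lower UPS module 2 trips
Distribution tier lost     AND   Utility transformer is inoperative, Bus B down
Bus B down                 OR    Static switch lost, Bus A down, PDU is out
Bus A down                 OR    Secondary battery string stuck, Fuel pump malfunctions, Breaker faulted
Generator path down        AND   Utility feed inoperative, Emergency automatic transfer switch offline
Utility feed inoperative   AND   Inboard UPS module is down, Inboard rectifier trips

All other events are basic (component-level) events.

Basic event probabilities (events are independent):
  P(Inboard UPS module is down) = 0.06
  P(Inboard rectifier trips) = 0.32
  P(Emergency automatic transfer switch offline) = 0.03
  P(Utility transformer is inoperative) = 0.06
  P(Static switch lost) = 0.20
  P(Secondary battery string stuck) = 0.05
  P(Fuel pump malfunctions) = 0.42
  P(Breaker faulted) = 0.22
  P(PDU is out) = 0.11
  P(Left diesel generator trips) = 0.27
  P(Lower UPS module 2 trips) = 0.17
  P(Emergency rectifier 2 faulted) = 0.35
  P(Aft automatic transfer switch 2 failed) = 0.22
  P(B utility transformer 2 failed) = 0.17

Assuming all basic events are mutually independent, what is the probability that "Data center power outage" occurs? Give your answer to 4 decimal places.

P(Utility feed inoperative) [AND] = 0.06 × 0.32 = 0.019200
P(Generator path down) [AND] = 0.019200 × 0.03 = 0.000576
P(Bus A down) [OR] = 1 − (1−0.05) × (1−0.42) × (1−0.22) = 0.570220
P(Bus B down) [OR] = 1 − (1−0.20) × (1−0.570220) × (1−0.11) = 0.693997
P(Distribution tier lost) [AND] = 0.06 × 0.693997 = 0.041640
P(UPS chain fails) [OR] = 1 − (1−0.27) × (1−0.17) = 0.394100
P(Utility feed 2 down) [OR] = 1 − (1−0.394100) × (1−0.35) × (1−0.22) = 0.692809
P(Data center power outage) [OR] = 1 − (1−0.000576) × (1−0.041640) × (1−0.692809) × (1−0.17) = 0.755789
Rounded to 4 decimal places: P(Data center power outage) ≈ 0.7558.

0.7558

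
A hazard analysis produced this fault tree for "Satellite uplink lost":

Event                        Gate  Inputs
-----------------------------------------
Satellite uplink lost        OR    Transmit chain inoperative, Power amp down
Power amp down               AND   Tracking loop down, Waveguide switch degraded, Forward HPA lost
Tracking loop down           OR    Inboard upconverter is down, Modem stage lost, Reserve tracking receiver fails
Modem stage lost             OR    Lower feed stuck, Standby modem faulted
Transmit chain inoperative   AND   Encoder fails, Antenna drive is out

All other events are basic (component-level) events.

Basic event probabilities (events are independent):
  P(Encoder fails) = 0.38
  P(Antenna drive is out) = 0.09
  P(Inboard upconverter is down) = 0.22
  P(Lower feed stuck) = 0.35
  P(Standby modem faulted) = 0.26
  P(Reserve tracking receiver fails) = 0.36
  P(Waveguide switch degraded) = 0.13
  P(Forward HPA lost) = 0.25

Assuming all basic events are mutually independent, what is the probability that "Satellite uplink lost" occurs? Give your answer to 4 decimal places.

P(Transmit chain inoperative) [AND] = 0.38 × 0.09 = 0.034200
P(Modem stage lost) [OR] = 1 − (1−0.35) × (1−0.26) = 0.519000
P(Tracking loop down) [OR] = 1 − (1−0.22) × (1−0.519000) × (1−0.36) = 0.759885
P(Power amp down) [AND] = 0.759885 × 0.13 × 0.25 = 0.024696
P(Satellite uplink lost) [OR] = 1 − (1−0.034200) × (1−0.024696) = 0.058051
Rounded to 4 decimal places: P(Satellite uplink lost) ≈ 0.0581.

0.0581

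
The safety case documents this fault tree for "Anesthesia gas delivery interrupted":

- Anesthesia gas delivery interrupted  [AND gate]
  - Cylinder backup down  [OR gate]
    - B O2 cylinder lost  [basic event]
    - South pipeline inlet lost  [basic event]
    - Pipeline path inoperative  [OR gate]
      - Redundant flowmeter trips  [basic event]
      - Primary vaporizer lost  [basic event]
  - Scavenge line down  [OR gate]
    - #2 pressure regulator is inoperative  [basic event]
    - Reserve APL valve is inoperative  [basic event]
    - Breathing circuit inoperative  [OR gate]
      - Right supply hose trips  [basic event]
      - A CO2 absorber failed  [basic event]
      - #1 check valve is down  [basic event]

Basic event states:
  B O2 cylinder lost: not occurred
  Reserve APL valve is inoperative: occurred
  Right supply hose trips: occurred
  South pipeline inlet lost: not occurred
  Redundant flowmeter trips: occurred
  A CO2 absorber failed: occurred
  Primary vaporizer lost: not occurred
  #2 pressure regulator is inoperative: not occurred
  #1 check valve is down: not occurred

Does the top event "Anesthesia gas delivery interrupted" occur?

Pipeline path inoperative [OR]: Redundant flowmeter trips=occurs, Primary vaporizer lost=not → at least one input occurs → occurs.
Cylinder backup down [OR]: B O2 cylinder lost=not, South pipeline inlet lost=not, Pipeline path inoperative=occurs → at least one input occurs → occurs.
Breathing circuit inoperative [OR]: Right supply hose trips=occurs, A CO2 absorber failed=occurs, #1 check valve is down=not → at least one input occurs → occurs.
Scavenge line down [OR]: #2 pressure regulator is inoperative=not, Reserve APL valve is inoperative=occurs, Breathing circuit inoperative=occurs → at least one input occurs → occurs.
Anesthesia gas delivery interrupted [AND]: Cylinder backup down=occurs, Scavenge line down=occurs → all inputs occur → occurs.

Yes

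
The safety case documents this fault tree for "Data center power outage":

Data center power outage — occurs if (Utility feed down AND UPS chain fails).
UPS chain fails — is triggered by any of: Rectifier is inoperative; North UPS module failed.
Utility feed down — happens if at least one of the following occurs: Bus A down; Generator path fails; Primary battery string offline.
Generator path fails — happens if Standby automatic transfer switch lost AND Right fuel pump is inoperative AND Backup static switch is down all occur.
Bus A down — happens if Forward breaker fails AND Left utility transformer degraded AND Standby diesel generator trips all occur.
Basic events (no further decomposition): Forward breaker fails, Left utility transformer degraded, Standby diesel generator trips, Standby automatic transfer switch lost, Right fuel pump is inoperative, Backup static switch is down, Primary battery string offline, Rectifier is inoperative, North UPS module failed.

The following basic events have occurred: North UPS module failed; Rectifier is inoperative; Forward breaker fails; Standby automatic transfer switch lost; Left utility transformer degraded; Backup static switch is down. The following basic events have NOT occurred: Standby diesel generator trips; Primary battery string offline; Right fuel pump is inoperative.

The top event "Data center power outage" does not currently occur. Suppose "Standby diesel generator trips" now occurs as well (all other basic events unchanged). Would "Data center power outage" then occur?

Counterfactual: set "Standby diesel generator trips" to occurred.
Bus A down [AND]: Forward breaker fails=occurs, Left utility transformer degraded=occurs, Standby diesel generator trips=occurs → all inputs occur → occurs.
Generator path fails [AND]: Standby automatic transfer switch lost=occurs, Right fuel pump is inoperative=not, Backup static switch is down=occurs → not all inputs occur → does not occur.
Utility feed down [OR]: Bus A down=occurs, Generator path fails=not, Primary battery string offline=not → at least one input occurs → occurs.
UPS chain fails [OR]: Rectifier is inoperative=occurs, North UPS module failed=occurs → at least one input occurs → occurs.
Data center power outage [AND]: Utility feed down=occurs, UPS chain fails=occurs → all inputs occur → occurs.

Yes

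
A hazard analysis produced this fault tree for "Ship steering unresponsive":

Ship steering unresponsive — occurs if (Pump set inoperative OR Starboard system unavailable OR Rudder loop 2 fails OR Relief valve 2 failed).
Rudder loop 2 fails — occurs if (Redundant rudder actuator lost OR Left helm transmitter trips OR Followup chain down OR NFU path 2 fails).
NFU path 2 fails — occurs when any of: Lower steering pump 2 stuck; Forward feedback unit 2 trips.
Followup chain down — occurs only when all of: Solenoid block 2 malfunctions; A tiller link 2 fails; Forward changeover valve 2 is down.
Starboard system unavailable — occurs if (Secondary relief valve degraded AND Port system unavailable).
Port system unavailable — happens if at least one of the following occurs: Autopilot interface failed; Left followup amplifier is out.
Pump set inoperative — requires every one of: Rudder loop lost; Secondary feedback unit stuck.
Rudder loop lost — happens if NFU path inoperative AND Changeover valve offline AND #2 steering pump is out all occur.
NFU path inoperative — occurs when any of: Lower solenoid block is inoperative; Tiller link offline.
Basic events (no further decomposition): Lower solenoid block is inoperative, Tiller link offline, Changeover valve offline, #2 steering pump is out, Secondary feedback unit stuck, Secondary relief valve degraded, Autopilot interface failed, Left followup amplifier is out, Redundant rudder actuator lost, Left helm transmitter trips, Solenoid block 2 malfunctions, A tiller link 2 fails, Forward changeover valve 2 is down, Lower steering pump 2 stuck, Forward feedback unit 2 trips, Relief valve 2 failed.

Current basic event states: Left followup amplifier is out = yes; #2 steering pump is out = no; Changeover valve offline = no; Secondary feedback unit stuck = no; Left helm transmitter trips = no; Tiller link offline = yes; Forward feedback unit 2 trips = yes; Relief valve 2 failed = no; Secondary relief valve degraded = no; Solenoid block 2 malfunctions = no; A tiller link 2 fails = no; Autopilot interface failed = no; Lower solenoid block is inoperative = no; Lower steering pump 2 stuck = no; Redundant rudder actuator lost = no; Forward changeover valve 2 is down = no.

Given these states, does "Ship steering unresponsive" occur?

NFU path inoperative [OR]: Lower solenoid block is inoperative=not, Tiller link offline=occurs → at least one input occurs → occurs.
Rudder loop lost [AND]: NFU path inoperative=occurs, Changeover valve offline=not, #2 steering pump is out=not → not all inputs occur → does not occur.
Pump set inoperative [AND]: Rudder loop lost=not, Secondary feedback unit stuck=not → not all inputs occur → does not occur.
Port system unavailable [OR]: Autopilot interface failed=not, Left followup amplifier is out=occurs → at least one input occurs → occurs.
Starboard system unavailable [AND]: Secondary relief valve degraded=not, Port system unavailable=occurs → not all inputs occur → does not occur.
Followup chain down [AND]: Solenoid block 2 malfunctions=not, A tiller link 2 fails=not, Forward changeover valve 2 is down=not → not all inputs occur → does not occur.
NFU path 2 fails [OR]: Lower steering pump 2 stuck=not, Forward feedback unit 2 trips=occurs → at least one input occurs → occurs.
Rudder loop 2 fails [OR]: Redundant rudder actuator lost=not, Left helm transmitter trips=not, Followup chain down=not, NFU path 2 fails=occurs → at least one input occurs → occurs.
Ship steering unresponsive [OR]: Pump set inoperative=not, Starboard system unavailable=not, Rudder loop 2 fails=occurs, Relief valve 2 failed=not → at least one input occurs → occurs.

Yes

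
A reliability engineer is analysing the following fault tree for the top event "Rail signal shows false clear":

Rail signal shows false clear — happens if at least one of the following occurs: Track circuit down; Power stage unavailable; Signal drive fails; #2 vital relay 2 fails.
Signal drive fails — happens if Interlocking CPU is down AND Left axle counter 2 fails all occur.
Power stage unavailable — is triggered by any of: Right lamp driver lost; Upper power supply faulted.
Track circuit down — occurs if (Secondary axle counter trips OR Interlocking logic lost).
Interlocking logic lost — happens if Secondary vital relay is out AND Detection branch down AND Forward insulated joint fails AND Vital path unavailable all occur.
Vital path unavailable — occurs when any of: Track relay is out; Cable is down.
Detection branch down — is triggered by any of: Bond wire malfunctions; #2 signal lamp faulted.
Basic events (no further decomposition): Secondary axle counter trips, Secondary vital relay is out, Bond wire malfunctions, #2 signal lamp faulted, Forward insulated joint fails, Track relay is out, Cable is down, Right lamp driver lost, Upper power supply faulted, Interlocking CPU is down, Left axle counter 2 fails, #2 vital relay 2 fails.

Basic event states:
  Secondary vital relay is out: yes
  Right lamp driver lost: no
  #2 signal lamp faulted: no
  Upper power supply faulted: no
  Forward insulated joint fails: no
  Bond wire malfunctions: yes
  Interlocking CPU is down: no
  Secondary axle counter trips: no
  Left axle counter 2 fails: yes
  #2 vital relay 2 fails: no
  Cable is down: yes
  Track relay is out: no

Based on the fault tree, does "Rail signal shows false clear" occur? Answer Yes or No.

Detection branch down [OR]: Bond wire malfunctions=occurs, #2 signal lamp faulted=not → at least one input occurs → occurs.
Vital path unavailable [OR]: Track relay is out=not, Cable is down=occurs → at least one input occurs → occurs.
Interlocking logic lost [AND]: Secondary vital relay is out=occurs, Detection branch down=occurs, Forward insulated joint fails=not, Vital path unavailable=occurs → not all inputs occur → does not occur.
Track circuit down [OR]: Secondary axle counter trips=not, Interlocking logic lost=not → no input occurs → does not occur.
Power stage unavailable [OR]: Right lamp driver lost=not, Upper power supply faulted=not → no input occurs → does not occur.
Signal drive fails [AND]: Interlocking CPU is down=not, Left axle counter 2 fails=occurs → not all inputs occur → does not occur.
Rail signal shows false clear [OR]: Track circuit down=not, Power stage unavailable=not, Signal drive fails=not, #2 vital relay 2 fails=not → no input occurs → does not occur.

No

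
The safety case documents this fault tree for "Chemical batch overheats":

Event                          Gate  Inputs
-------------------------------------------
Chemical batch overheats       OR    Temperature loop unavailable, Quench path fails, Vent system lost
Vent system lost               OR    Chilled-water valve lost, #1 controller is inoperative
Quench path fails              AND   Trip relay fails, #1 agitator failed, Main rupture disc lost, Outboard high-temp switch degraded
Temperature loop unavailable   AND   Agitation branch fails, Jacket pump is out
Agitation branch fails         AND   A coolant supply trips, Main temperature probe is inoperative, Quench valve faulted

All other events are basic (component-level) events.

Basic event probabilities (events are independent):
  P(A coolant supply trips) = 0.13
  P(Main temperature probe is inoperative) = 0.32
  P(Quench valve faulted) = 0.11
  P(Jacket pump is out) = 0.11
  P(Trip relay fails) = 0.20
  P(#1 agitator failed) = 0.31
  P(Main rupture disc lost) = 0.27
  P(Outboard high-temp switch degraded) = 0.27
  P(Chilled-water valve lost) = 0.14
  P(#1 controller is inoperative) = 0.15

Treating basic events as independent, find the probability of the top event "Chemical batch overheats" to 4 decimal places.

0.2727

P(Agitation branch fails) [AND] = 0.13 × 0.32 × 0.11 = 0.004576
P(Temperature loop unavailable) [AND] = 0.004576 × 0.11 = 0.000503
P(Quench path fails) [AND] = 0.20 × 0.31 × 0.27 × 0.27 = 0.004520
P(Vent system lost) [OR] = 1 − (1−0.14) × (1−0.15) = 0.269000
P(Chemical batch overheats) [OR] = 1 − (1−0.000503) × (1−0.004520) × (1−0.269000) = 0.272670
Rounded to 4 decimal places: P(Chemical batch overheats) ≈ 0.2727.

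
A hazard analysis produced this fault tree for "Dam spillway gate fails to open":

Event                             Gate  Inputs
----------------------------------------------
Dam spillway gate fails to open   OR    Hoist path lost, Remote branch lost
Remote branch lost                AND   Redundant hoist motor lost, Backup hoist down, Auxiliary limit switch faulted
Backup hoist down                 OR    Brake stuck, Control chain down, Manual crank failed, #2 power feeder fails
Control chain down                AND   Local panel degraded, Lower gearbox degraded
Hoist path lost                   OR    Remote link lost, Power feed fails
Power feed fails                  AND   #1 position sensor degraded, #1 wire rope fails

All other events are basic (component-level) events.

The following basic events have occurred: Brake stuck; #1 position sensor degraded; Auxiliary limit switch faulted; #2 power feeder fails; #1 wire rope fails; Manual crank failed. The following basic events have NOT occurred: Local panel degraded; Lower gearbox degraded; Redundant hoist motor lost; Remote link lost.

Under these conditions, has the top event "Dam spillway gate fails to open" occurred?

Power feed fails [AND]: #1 position sensor degraded=occurs, #1 wire rope fails=occurs → all inputs occur → occurs.
Hoist path lost [OR]: Remote link lost=not, Power feed fails=occurs → at least one input occurs → occurs.
Control chain down [AND]: Local panel degraded=not, Lower gearbox degraded=not → not all inputs occur → does not occur.
Backup hoist down [OR]: Brake stuck=occurs, Control chain down=not, Manual crank failed=occurs, #2 power feeder fails=occurs → at least one input occurs → occurs.
Remote branch lost [AND]: Redundant hoist motor lost=not, Backup hoist down=occurs, Auxiliary limit switch faulted=occurs → not all inputs occur → does not occur.
Dam spillway gate fails to open [OR]: Hoist path lost=occurs, Remote branch lost=not → at least one input occurs → occurs.

Yes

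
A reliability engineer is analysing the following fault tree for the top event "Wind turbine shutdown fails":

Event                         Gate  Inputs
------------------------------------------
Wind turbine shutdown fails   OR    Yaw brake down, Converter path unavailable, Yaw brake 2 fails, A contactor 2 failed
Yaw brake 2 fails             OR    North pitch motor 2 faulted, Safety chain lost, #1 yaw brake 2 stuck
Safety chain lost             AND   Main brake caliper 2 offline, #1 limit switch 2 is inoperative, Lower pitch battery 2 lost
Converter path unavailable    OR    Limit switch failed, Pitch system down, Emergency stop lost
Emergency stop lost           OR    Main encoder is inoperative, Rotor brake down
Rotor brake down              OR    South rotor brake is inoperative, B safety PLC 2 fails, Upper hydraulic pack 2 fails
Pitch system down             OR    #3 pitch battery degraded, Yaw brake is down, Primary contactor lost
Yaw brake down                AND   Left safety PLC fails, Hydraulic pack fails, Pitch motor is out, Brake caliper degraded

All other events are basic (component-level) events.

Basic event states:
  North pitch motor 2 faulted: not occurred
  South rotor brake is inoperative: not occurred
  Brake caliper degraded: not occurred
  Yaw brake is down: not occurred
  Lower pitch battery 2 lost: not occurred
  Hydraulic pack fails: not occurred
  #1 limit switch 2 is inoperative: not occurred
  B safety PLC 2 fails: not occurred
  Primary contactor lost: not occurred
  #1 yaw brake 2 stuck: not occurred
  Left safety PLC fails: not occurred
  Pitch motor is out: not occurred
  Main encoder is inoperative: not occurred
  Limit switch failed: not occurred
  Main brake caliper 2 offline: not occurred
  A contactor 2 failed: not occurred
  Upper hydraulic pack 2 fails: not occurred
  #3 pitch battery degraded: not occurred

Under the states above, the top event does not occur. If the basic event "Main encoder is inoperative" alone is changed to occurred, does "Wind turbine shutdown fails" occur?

Counterfactual: set "Main encoder is inoperative" to occurred.
Yaw brake down [AND]: Left safety PLC fails=not, Hydraulic pack fails=not, Pitch motor is out=not, Brake caliper degraded=not → not all inputs occur → does not occur.
Pitch system down [OR]: #3 pitch battery degraded=not, Yaw brake is down=not, Primary contactor lost=not → no input occurs → does not occur.
Rotor brake down [OR]: South rotor brake is inoperative=not, B safety PLC 2 fails=not, Upper hydraulic pack 2 fails=not → no input occurs → does not occur.
Emergency stop lost [OR]: Main encoder is inoperative=occurs, Rotor brake down=not → at least one input occurs → occurs.
Converter path unavailable [OR]: Limit switch failed=not, Pitch system down=not, Emergency stop lost=occurs → at least one input occurs → occurs.
Safety chain lost [AND]: Main brake caliper 2 offline=not, #1 limit switch 2 is inoperative=not, Lower pitch battery 2 lost=not → not all inputs occur → does not occur.
Yaw brake 2 fails [OR]: North pitch motor 2 faulted=not, Safety chain lost=not, #1 yaw brake 2 stuck=not → no input occurs → does not occur.
Wind turbine shutdown fails [OR]: Yaw brake down=not, Converter path unavailable=occurs, Yaw brake 2 fails=not, A contactor 2 failed=not → at least one input occurs → occurs.

Yes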